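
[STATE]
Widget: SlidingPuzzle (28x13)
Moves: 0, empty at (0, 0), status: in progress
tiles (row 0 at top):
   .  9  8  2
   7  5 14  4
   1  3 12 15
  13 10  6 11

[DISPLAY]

┌────┬────┬────┬────┐       
│    │  9 │  8 │  2 │       
├────┼────┼────┼────┤       
│  7 │  5 │ 14 │  4 │       
├────┼────┼────┼────┤       
│  1 │  3 │ 12 │ 15 │       
├────┼────┼────┼────┤       
│ 13 │ 10 │  6 │ 11 │       
└────┴────┴────┴────┘       
Moves: 0                    
                            
                            
                            


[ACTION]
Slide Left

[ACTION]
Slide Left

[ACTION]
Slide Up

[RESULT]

┌────┬────┬────┬────┐       
│  9 │  8 │ 14 │  2 │       
├────┼────┼────┼────┤       
│  7 │  5 │    │  4 │       
├────┼────┼────┼────┤       
│  1 │  3 │ 12 │ 15 │       
├────┼────┼────┼────┤       
│ 13 │ 10 │  6 │ 11 │       
└────┴────┴────┴────┘       
Moves: 3                    
                            
                            
                            


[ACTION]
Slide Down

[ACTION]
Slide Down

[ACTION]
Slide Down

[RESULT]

┌────┬────┬────┬────┐       
│  9 │  8 │    │  2 │       
├────┼────┼────┼────┤       
│  7 │  5 │ 14 │  4 │       
├────┼────┼────┼────┤       
│  1 │  3 │ 12 │ 15 │       
├────┼────┼────┼────┤       
│ 13 │ 10 │  6 │ 11 │       
└────┴────┴────┴────┘       
Moves: 4                    
                            
                            
                            


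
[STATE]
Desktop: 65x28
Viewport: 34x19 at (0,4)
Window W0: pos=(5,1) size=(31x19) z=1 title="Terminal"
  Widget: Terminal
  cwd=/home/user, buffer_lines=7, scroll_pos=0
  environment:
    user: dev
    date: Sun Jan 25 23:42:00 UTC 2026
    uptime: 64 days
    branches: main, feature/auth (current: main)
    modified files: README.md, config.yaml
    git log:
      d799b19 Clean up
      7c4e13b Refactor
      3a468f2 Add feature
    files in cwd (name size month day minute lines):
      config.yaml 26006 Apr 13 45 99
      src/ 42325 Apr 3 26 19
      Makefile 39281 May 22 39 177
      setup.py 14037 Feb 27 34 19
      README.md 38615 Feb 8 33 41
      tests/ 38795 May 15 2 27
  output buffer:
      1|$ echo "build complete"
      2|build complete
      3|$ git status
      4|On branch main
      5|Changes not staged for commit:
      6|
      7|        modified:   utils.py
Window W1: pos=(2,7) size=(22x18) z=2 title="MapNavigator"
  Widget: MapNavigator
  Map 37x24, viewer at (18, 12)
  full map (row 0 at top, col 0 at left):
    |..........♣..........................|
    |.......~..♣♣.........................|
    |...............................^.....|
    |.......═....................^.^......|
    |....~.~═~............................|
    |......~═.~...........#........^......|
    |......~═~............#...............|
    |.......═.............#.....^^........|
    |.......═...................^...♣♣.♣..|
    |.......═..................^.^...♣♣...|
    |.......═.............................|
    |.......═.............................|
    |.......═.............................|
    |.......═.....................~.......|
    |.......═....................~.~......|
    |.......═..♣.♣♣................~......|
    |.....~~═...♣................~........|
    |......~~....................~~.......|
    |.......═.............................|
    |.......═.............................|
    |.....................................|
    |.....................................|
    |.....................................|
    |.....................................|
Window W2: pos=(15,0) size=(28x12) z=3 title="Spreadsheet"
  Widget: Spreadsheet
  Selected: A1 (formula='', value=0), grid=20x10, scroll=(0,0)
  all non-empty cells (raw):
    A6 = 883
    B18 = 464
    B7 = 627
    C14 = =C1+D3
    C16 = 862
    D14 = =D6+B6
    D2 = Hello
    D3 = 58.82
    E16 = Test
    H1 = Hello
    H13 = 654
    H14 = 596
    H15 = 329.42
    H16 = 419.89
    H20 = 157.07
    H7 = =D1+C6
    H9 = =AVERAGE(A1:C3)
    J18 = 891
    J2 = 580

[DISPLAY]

     ┃$ echo "b┃       A       B  
     ┃build com┃------------------
     ┃$ git sta┃  1      [0]      
  ┏━━━━━━━━━━━━┃  2        0      
  ┃ MapNavigato┃  3        0      
  ┠────────────┃  4        0      
  ┃.~..........┃  5        0      
  ┃~...........┗━━━━━━━━━━━━━━━━━━
  ┃.............#.....^┃          
  ┃...................^┃          
  ┃..................^.┃          
  ┃....................┃          
  ┃....................┃          
  ┃..........@.........┃          
  ┃....................┃          
  ┃....................┃━━━━━━━━━━
  ┃..♣.♣♣..............┃          
  ┃...♣................┃          
  ┃....................┃          


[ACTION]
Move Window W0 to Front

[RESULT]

     ┃$ echo "build complete"     
     ┃build complete              
     ┃$ git status                
  ┏━━┃On branch main              
  ┃ M┃Changes not staged for commi
  ┠──┃                            
  ┃.~┃        modified:   utils.py
  ┃~.┃$ █                         
  ┃..┃                            
  ┃..┃                            
  ┃..┃                            
  ┃..┃                            
  ┃..┃                            
  ┃..┃                            
  ┃..┃                            
  ┃..┗━━━━━━━━━━━━━━━━━━━━━━━━━━━━
  ┃..♣.♣♣..............┃          
  ┃...♣................┃          
  ┃....................┃          


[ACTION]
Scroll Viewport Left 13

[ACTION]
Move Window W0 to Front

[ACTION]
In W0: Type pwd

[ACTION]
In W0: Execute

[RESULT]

     ┃$ echo "build complete"     
     ┃build complete              
     ┃$ git status                
  ┏━━┃On branch main              
  ┃ M┃Changes not staged for commi
  ┠──┃                            
  ┃.~┃        modified:   utils.py
  ┃~.┃$ pwd                       
  ┃..┃/home/user                  
  ┃..┃$ █                         
  ┃..┃                            
  ┃..┃                            
  ┃..┃                            
  ┃..┃                            
  ┃..┃                            
  ┃..┗━━━━━━━━━━━━━━━━━━━━━━━━━━━━
  ┃..♣.♣♣..............┃          
  ┃...♣................┃          
  ┃....................┃          


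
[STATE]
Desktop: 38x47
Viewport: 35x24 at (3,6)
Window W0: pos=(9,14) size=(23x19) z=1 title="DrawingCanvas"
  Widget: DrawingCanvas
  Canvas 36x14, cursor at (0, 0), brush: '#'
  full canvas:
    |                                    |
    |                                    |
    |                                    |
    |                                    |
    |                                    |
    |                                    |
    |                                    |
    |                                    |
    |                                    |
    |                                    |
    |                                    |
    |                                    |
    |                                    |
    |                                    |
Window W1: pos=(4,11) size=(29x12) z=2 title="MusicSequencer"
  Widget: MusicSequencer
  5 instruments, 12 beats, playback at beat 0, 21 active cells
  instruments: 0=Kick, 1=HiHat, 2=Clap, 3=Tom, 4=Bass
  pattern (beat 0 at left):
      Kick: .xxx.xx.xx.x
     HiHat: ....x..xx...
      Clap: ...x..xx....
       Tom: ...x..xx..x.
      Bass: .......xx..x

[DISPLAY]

                                   
                                   
                                   
                                   
                                   
 ┏━━━━━━━━━━━━━━━━━━━━━━━━━━━┓     
 ┃ MusicSequencer            ┃     
 ┠───────────────────────────┨     
 ┃      ▼12345678901         ┃     
 ┃  Kick·███·██·██·█         ┃     
 ┃ HiHat····█··██···         ┃     
 ┃  Clap···█··██····         ┃     
 ┃   Tom···█··██··█·         ┃     
 ┃  Bass·······██··█         ┃     
 ┃                           ┃     
 ┃                           ┃     
 ┗━━━━━━━━━━━━━━━━━━━━━━━━━━━┛     
      ┃                     ┃      
      ┃                     ┃      
      ┃                     ┃      
      ┃                     ┃      
      ┃                     ┃      
      ┃                     ┃      
      ┃                     ┃      


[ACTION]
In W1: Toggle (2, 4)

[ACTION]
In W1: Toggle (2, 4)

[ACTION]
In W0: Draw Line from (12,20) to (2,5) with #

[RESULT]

                                   
                                   
                                   
                                   
                                   
 ┏━━━━━━━━━━━━━━━━━━━━━━━━━━━┓     
 ┃ MusicSequencer            ┃     
 ┠───────────────────────────┨     
 ┃      ▼12345678901         ┃     
 ┃  Kick·███·██·██·█         ┃     
 ┃ HiHat····█··██···         ┃     
 ┃  Clap···█··██····         ┃     
 ┃   Tom···█··██··█·         ┃     
 ┃  Bass·······██··█         ┃     
 ┃                           ┃     
 ┃                           ┃     
 ┗━━━━━━━━━━━━━━━━━━━━━━━━━━━┛     
      ┃           #         ┃      
      ┃            ##       ┃      
      ┃              #      ┃      
      ┃               ##    ┃      
      ┃                 #   ┃      
      ┃                  ## ┃      
      ┃                    #┃      


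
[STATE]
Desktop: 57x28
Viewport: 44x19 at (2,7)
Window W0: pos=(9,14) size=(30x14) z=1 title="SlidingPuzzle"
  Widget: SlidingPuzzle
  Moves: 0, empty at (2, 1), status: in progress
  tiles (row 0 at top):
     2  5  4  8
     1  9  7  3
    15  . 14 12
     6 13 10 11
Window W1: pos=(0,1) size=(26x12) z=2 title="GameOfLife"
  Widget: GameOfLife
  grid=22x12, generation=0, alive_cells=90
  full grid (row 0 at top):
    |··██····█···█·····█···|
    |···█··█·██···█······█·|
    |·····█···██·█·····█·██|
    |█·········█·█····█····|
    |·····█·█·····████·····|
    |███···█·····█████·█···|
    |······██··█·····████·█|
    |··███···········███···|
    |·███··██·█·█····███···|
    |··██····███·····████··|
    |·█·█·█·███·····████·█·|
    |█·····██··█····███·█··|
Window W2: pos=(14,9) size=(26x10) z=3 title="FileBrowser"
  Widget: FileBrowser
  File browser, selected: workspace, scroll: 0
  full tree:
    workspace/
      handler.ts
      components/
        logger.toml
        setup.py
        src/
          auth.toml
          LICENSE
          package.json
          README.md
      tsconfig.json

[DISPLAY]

····█·█·····████·····  ┃                    
██···█·····█████·█···  ┃                    
·····██··█··┏━━━━━━━━━━━━━━━━━━━━━━━━┓      
·███········┃ FileBrowser            ┃      
███··██·█·█·┠────────────────────────┨      
━━━━━━━━━━━━┃> [-] workspace/        ┃      
            ┃    handler.ts          ┃      
       ┏━━━━┃    [+] components/     ┃      
       ┃ Sli┃    tsconfig.json       ┃      
       ┠────┃                        ┃      
       ┃┌───┃                        ┃      
       ┃│  2┗━━━━━━━━━━━━━━━━━━━━━━━━┛      
       ┃├────┼────┼────┼────┤       ┃       
       ┃│  1 │  9 │  7 │  3 │       ┃       
       ┃├────┼────┼────┼────┤       ┃       
       ┃│ 15 │    │ 14 │ 12 │       ┃       
       ┃├────┼────┼────┼────┤       ┃       
       ┃│  6 │ 13 │ 10 │ 11 │       ┃       
       ┃└────┴────┴────┴────┘       ┃       


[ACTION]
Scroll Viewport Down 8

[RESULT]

·····██··█··┏━━━━━━━━━━━━━━━━━━━━━━━━┓      
·███········┃ FileBrowser            ┃      
███··██·█·█·┠────────────────────────┨      
━━━━━━━━━━━━┃> [-] workspace/        ┃      
            ┃    handler.ts          ┃      
       ┏━━━━┃    [+] components/     ┃      
       ┃ Sli┃    tsconfig.json       ┃      
       ┠────┃                        ┃      
       ┃┌───┃                        ┃      
       ┃│  2┗━━━━━━━━━━━━━━━━━━━━━━━━┛      
       ┃├────┼────┼────┼────┤       ┃       
       ┃│  1 │  9 │  7 │  3 │       ┃       
       ┃├────┼────┼────┼────┤       ┃       
       ┃│ 15 │    │ 14 │ 12 │       ┃       
       ┃├────┼────┼────┼────┤       ┃       
       ┃│  6 │ 13 │ 10 │ 11 │       ┃       
       ┃└────┴────┴────┴────┘       ┃       
       ┃Moves: 0                    ┃       
       ┗━━━━━━━━━━━━━━━━━━━━━━━━━━━━┛       


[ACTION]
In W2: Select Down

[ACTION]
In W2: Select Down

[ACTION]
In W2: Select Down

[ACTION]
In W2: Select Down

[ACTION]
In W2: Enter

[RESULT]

·····██··█··┏━━━━━━━━━━━━━━━━━━━━━━━━┓      
·███········┃ FileBrowser            ┃      
███··██·█·█·┠────────────────────────┨      
━━━━━━━━━━━━┃  [-] workspace/        ┃      
            ┃    handler.ts          ┃      
       ┏━━━━┃    [+] components/     ┃      
       ┃ Sli┃  > tsconfig.json       ┃      
       ┠────┃                        ┃      
       ┃┌───┃                        ┃      
       ┃│  2┗━━━━━━━━━━━━━━━━━━━━━━━━┛      
       ┃├────┼────┼────┼────┤       ┃       
       ┃│  1 │  9 │  7 │  3 │       ┃       
       ┃├────┼────┼────┼────┤       ┃       
       ┃│ 15 │    │ 14 │ 12 │       ┃       
       ┃├────┼────┼────┼────┤       ┃       
       ┃│  6 │ 13 │ 10 │ 11 │       ┃       
       ┃└────┴────┴────┴────┘       ┃       
       ┃Moves: 0                    ┃       
       ┗━━━━━━━━━━━━━━━━━━━━━━━━━━━━┛       


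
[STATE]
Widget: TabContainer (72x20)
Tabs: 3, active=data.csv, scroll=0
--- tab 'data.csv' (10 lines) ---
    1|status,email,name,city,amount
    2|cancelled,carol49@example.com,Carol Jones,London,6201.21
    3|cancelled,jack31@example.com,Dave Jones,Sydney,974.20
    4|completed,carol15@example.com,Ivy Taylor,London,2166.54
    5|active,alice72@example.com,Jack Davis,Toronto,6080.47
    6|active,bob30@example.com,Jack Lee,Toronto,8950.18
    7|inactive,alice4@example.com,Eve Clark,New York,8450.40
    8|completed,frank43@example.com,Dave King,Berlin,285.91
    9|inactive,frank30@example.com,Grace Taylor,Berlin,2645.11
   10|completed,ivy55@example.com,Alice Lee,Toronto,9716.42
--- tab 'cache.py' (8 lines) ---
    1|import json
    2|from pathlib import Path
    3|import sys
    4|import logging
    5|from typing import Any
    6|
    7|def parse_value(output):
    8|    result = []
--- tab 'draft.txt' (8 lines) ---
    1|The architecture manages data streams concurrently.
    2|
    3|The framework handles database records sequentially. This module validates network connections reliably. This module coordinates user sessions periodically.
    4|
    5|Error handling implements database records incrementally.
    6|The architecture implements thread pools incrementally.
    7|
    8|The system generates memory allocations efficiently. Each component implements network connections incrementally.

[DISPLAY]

[data.csv]│ cache.py │ draft.txt                                        
────────────────────────────────────────────────────────────────────────
status,email,name,city,amount                                           
cancelled,carol49@example.com,Carol Jones,London,6201.21                
cancelled,jack31@example.com,Dave Jones,Sydney,974.20                   
completed,carol15@example.com,Ivy Taylor,London,2166.54                 
active,alice72@example.com,Jack Davis,Toronto,6080.47                   
active,bob30@example.com,Jack Lee,Toronto,8950.18                       
inactive,alice4@example.com,Eve Clark,New York,8450.40                  
completed,frank43@example.com,Dave King,Berlin,285.91                   
inactive,frank30@example.com,Grace Taylor,Berlin,2645.11                
completed,ivy55@example.com,Alice Lee,Toronto,9716.42                   
                                                                        
                                                                        
                                                                        
                                                                        
                                                                        
                                                                        
                                                                        
                                                                        


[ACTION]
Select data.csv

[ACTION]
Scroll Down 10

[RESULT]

[data.csv]│ cache.py │ draft.txt                                        
────────────────────────────────────────────────────────────────────────
completed,ivy55@example.com,Alice Lee,Toronto,9716.42                   
                                                                        
                                                                        
                                                                        
                                                                        
                                                                        
                                                                        
                                                                        
                                                                        
                                                                        
                                                                        
                                                                        
                                                                        
                                                                        
                                                                        
                                                                        
                                                                        
                                                                        


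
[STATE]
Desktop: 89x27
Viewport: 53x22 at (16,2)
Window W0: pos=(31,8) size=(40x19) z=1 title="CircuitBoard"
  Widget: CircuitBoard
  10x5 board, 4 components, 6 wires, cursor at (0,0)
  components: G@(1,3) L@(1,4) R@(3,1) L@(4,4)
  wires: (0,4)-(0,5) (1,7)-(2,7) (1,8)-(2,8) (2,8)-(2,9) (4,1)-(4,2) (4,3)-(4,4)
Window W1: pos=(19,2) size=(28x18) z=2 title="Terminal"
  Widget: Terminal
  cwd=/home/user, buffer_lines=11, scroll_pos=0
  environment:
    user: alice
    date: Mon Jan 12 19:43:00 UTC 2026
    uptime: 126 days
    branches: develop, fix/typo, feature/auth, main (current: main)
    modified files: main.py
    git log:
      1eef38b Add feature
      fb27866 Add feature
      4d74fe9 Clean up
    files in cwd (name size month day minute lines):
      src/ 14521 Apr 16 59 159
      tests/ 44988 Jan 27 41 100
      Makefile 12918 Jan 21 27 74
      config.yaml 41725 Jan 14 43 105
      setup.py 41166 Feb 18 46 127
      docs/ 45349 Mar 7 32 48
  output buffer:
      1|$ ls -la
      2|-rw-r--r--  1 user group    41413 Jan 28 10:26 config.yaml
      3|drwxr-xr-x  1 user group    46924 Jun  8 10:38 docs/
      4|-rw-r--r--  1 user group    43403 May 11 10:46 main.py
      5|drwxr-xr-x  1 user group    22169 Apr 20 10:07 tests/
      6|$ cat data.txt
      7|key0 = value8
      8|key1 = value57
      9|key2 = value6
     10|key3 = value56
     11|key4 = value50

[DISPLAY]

   ┏━━━━━━━━━━━━━━━━━━━━━━━━━━┓                      
   ┃ Terminal                 ┃                      
   ┠──────────────────────────┨                      
   ┃$ ls -la                  ┃                      
   ┃-rw-r--r--  1 user group  ┃                      
   ┃drwxr-xr-x  1 user group  ┃                      
   ┃-rw-r--r--  1 user group  ┃━━━━━━━━━━━━━━━━━━━━━━
   ┃drwxr-xr-x  1 user group  ┃                      
   ┃$ cat data.txt            ┃──────────────────────
   ┃key0 = value8             ┃6 7 8 9               
   ┃key1 = value57            ┃     · ─ ·            
   ┃key2 = value6             ┃                      
   ┃key3 = value56            ┃ G   L           ·   ·
   ┃key4 = value50            ┃                 │   │
   ┃$ █                       ┃                 ·   ·
   ┃                          ┃                      
   ┃                          ┃                      
   ┗━━━━━━━━━━━━━━━━━━━━━━━━━━┛                      
               ┃4       · ─ ·   · ─ L                
               ┃Cursor: (0,0)                        
               ┃                                     
               ┃                                     


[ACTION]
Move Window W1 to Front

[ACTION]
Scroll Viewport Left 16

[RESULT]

                   ┏━━━━━━━━━━━━━━━━━━━━━━━━━━┓      
                   ┃ Terminal                 ┃      
                   ┠──────────────────────────┨      
                   ┃$ ls -la                  ┃      
                   ┃-rw-r--r--  1 user group  ┃      
                   ┃drwxr-xr-x  1 user group  ┃      
                   ┃-rw-r--r--  1 user group  ┃━━━━━━
                   ┃drwxr-xr-x  1 user group  ┃      
                   ┃$ cat data.txt            ┃──────
                   ┃key0 = value8             ┃6 7 8 
                   ┃key1 = value57            ┃     ·
                   ┃key2 = value6             ┃      
                   ┃key3 = value56            ┃ G   L
                   ┃key4 = value50            ┃      
                   ┃$ █                       ┃      
                   ┃                          ┃      
                   ┃                          ┃      
                   ┗━━━━━━━━━━━━━━━━━━━━━━━━━━┛      
                               ┃4       · ─ ·   · ─ L
                               ┃Cursor: (0,0)        
                               ┃                     
                               ┃                     


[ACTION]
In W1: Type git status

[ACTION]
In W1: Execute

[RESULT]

                   ┏━━━━━━━━━━━━━━━━━━━━━━━━━━┓      
                   ┃ Terminal                 ┃      
                   ┠──────────────────────────┨      
                   ┃-rw-r--r--  1 user group  ┃      
                   ┃drwxr-xr-x  1 user group  ┃      
                   ┃$ cat data.txt            ┃      
                   ┃key0 = value8             ┃━━━━━━
                   ┃key1 = value57            ┃      
                   ┃key2 = value6             ┃──────
                   ┃key3 = value56            ┃6 7 8 
                   ┃key4 = value50            ┃     ·
                   ┃$ git status              ┃      
                   ┃On branch main            ┃ G   L
                   ┃Changes not staged for com┃      
                   ┃                          ┃      
                   ┃        modified:   main.p┃      
                   ┃$ █                       ┃      
                   ┗━━━━━━━━━━━━━━━━━━━━━━━━━━┛      
                               ┃4       · ─ ·   · ─ L
                               ┃Cursor: (0,0)        
                               ┃                     
                               ┃                     


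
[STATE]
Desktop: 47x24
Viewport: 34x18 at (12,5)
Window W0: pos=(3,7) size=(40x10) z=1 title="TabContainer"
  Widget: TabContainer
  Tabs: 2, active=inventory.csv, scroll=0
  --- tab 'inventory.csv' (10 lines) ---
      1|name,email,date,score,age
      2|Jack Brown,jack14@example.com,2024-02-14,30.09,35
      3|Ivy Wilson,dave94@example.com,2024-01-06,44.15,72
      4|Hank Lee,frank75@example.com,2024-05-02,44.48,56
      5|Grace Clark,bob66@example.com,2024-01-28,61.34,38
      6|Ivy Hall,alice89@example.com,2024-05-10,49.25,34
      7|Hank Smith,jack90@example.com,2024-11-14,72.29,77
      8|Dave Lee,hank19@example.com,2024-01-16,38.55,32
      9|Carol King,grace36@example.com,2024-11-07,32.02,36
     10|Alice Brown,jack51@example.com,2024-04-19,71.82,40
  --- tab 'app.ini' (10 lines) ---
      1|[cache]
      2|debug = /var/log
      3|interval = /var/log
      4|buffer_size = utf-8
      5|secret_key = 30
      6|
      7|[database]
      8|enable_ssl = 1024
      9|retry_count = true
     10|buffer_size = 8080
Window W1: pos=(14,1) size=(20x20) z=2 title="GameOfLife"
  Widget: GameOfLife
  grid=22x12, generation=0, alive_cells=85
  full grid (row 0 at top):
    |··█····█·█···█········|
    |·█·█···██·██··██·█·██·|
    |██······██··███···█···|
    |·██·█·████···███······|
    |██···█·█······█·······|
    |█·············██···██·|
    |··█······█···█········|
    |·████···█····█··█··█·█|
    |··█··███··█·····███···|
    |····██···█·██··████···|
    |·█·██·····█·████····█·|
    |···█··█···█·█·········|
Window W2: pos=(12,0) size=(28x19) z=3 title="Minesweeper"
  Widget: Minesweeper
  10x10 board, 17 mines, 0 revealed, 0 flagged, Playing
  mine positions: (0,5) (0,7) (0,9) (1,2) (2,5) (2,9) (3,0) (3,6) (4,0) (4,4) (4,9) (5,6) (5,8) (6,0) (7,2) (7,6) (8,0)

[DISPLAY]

┃■■■■■■■■■■                ┃      
┃■■■■■■■■■■                ┃      
┃■■■■■■■■■■                ┃━━┓   
┃■■■■■■■■■■                ┃  ┃   
┃■■■■■■■■■■                ┃──┨   
┃■■■■■■■■■■                ┃  ┃   
┃■■■■■■■■■■                ┃──┃   
┃■■■■■■■■■■                ┃  ┃   
┃                          ┃2-┃   
┃                          ┃1-┃   
┃                          ┃-0┃   
┃                          ┃━━┛   
┃                          ┃      
┗━━━━━━━━━━━━━━━━━━━━━━━━━━┛      
  ┃                  ┃            
  ┗━━━━━━━━━━━━━━━━━━┛            
                                  
                                  


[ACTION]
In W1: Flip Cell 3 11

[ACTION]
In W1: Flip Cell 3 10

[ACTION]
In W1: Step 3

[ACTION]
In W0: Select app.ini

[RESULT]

┃■■■■■■■■■■                ┃      
┃■■■■■■■■■■                ┃      
┃■■■■■■■■■■                ┃━━┓   
┃■■■■■■■■■■                ┃  ┃   
┃■■■■■■■■■■                ┃──┨   
┃■■■■■■■■■■                ┃  ┃   
┃■■■■■■■■■■                ┃──┃   
┃■■■■■■■■■■                ┃  ┃   
┃                          ┃  ┃   
┃                          ┃  ┃   
┃                          ┃  ┃   
┃                          ┃━━┛   
┃                          ┃      
┗━━━━━━━━━━━━━━━━━━━━━━━━━━┛      
  ┃                  ┃            
  ┗━━━━━━━━━━━━━━━━━━┛            
                                  
                                  


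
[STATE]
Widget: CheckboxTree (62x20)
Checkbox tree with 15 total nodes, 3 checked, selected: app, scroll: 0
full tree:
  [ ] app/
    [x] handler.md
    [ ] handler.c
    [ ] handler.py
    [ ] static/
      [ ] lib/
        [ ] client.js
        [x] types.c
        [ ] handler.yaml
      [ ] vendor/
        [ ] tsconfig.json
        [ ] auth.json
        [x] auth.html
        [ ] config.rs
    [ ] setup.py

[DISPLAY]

>[-] app/                                                     
   [x] handler.md                                             
   [ ] handler.c                                              
   [ ] handler.py                                             
   [-] static/                                                
     [-] lib/                                                 
       [ ] client.js                                          
       [x] types.c                                            
       [ ] handler.yaml                                       
     [-] vendor/                                              
       [ ] tsconfig.json                                      
       [ ] auth.json                                          
       [x] auth.html                                          
       [ ] config.rs                                          
   [ ] setup.py                                               
                                                              
                                                              
                                                              
                                                              
                                                              


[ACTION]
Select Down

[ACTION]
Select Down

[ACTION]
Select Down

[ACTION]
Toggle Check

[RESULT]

 [-] app/                                                     
   [x] handler.md                                             
   [ ] handler.c                                              
>  [x] handler.py                                             
   [-] static/                                                
     [-] lib/                                                 
       [ ] client.js                                          
       [x] types.c                                            
       [ ] handler.yaml                                       
     [-] vendor/                                              
       [ ] tsconfig.json                                      
       [ ] auth.json                                          
       [x] auth.html                                          
       [ ] config.rs                                          
   [ ] setup.py                                               
                                                              
                                                              
                                                              
                                                              
                                                              


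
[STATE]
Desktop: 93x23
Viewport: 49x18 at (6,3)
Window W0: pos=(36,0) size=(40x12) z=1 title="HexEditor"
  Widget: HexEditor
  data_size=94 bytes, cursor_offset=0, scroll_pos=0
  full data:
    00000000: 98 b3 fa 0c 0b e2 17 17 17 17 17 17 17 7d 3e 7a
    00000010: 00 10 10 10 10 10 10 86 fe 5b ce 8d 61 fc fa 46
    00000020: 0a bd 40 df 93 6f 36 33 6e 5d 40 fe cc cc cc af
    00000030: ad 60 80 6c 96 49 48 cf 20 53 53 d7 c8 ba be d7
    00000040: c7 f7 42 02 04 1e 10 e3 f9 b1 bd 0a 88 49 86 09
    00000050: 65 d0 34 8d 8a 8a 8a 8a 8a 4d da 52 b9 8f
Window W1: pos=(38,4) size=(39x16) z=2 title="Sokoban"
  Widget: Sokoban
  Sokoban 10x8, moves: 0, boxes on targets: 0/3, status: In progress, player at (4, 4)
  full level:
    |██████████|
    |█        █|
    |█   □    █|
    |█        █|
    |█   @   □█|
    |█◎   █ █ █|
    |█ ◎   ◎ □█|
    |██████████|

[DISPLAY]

                              ┃00000000  98 b3 fa
                              ┃0┏━━━━━━━━━━━━━━━━
                              ┃0┃ Sokoban        
                              ┃0┠────────────────
                              ┃0┃██████████      
                              ┃0┃█        █      
                              ┃ ┃█   □    █      
                              ┃ ┃█        █      
                              ┗━┃█   @   □█      
                                ┃█◎   █ █ █      
                                ┃█ ◎   ◎ □█      
                                ┃██████████      
                                ┃Moves: 0  0/3   
                                ┃                
                                ┃                
                                ┃                
                                ┗━━━━━━━━━━━━━━━━
                                                 


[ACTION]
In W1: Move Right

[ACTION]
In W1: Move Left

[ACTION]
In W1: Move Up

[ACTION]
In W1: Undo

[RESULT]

                              ┃00000000  98 b3 fa
                              ┃0┏━━━━━━━━━━━━━━━━
                              ┃0┃ Sokoban        
                              ┃0┠────────────────
                              ┃0┃██████████      
                              ┃0┃█        █      
                              ┃ ┃█   □    █      
                              ┃ ┃█        █      
                              ┗━┃█   @   □█      
                                ┃█◎   █ █ █      
                                ┃█ ◎   ◎ □█      
                                ┃██████████      
                                ┃Moves: 2  0/3   
                                ┃                
                                ┃                
                                ┃                
                                ┗━━━━━━━━━━━━━━━━
                                                 


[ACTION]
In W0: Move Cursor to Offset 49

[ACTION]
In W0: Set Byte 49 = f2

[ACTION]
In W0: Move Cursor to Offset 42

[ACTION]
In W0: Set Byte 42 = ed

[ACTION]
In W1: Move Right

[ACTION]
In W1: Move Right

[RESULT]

                              ┃00000000  98 b3 fa
                              ┃0┏━━━━━━━━━━━━━━━━
                              ┃0┃ Sokoban        
                              ┃0┠────────────────
                              ┃0┃██████████      
                              ┃0┃█        █      
                              ┃ ┃█   □    █      
                              ┃ ┃█        █      
                              ┗━┃█     @ □█      
                                ┃█◎   █ █ █      
                                ┃█ ◎   ◎ □█      
                                ┃██████████      
                                ┃Moves: 4  0/3   
                                ┃                
                                ┃                
                                ┃                
                                ┗━━━━━━━━━━━━━━━━
                                                 


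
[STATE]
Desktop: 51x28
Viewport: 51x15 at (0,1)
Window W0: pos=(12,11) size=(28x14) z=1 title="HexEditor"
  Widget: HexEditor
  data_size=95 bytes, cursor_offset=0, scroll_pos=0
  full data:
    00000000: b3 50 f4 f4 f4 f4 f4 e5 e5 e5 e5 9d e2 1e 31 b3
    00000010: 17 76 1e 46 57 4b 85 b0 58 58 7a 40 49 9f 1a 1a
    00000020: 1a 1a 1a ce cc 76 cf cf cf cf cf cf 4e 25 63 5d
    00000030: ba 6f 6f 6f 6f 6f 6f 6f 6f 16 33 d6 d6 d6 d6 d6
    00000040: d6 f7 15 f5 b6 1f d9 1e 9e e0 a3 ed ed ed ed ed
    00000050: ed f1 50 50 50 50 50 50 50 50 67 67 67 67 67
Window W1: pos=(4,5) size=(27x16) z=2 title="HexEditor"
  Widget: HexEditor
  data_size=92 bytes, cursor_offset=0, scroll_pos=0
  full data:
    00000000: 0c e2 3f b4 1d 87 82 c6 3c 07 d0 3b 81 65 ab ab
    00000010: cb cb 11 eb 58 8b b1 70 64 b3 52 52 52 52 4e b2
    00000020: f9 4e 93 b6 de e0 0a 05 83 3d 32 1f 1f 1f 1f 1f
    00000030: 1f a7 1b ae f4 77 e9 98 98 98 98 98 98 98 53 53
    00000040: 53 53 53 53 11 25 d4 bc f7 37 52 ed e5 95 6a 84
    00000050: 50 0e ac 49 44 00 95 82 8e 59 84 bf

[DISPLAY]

                                                   
                                                   
                                                   
                                                   
    ┏━━━━━━━━━━━━━━━━━━━━━━━━━┓                    
    ┃ HexEditor               ┃                    
    ┠─────────────────────────┨                    
    ┃00000000  0C e2 3f b4 1d ┃                    
    ┃00000010  cb cb 11 eb 58 ┃                    
    ┃00000020  f9 4e 93 b6 de ┃                    
    ┃00000030  1f a7 1b ae f4 ┃━━━━━━━━┓           
    ┃00000040  53 53 53 53 11 ┃        ┃           
    ┃00000050  50 0e ac 49 44 ┃────────┨           
    ┃                         ┃ f4 f4 f┃           
    ┃                         ┃ 46 57 4┃           


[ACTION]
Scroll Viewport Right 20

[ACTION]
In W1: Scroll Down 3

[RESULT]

                                                   
                                                   
                                                   
                                                   
    ┏━━━━━━━━━━━━━━━━━━━━━━━━━┓                    
    ┃ HexEditor               ┃                    
    ┠─────────────────────────┨                    
    ┃00000030  1f a7 1b ae f4 ┃                    
    ┃00000040  53 53 53 53 11 ┃                    
    ┃00000050  50 0e ac 49 44 ┃                    
    ┃                         ┃━━━━━━━━┓           
    ┃                         ┃        ┃           
    ┃                         ┃────────┨           
    ┃                         ┃ f4 f4 f┃           
    ┃                         ┃ 46 57 4┃           


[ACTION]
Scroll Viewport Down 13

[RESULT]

    ┃                         ┃────────┨           
    ┃                         ┃ f4 f4 f┃           
    ┃                         ┃ 46 57 4┃           
    ┃                         ┃ ce cc 7┃           
    ┃                         ┃ 6f 6f 6┃           
    ┃                         ┃ f5 b6 1┃           
    ┃                         ┃ 50 50 5┃           
    ┗━━━━━━━━━━━━━━━━━━━━━━━━━┛        ┃           
            ┃                          ┃           
            ┃                          ┃           
            ┃                          ┃           
            ┗━━━━━━━━━━━━━━━━━━━━━━━━━━┛           
                                                   
                                                   
                                                   


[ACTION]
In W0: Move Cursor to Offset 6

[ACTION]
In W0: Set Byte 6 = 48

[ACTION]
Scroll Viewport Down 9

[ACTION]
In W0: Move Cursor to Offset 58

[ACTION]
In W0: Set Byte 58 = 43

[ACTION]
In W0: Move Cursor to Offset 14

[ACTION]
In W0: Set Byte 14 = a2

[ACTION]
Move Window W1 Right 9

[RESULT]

            ┠┃                         ┃           
            ┃┃                         ┃           
            ┃┃                         ┃           
            ┃┃                         ┃           
            ┃┃                         ┃           
            ┃┃                         ┃           
            ┃┃                         ┃           
            ┃┗━━━━━━━━━━━━━━━━━━━━━━━━━┛           
            ┃                          ┃           
            ┃                          ┃           
            ┃                          ┃           
            ┗━━━━━━━━━━━━━━━━━━━━━━━━━━┛           
                                                   
                                                   
                                                   
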